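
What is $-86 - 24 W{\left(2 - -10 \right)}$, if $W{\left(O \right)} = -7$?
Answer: $82$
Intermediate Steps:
$-86 - 24 W{\left(2 - -10 \right)} = -86 - -168 = -86 + 168 = 82$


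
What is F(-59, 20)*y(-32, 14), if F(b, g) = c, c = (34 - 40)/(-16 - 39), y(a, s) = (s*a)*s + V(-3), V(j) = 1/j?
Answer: -37634/55 ≈ -684.25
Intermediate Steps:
y(a, s) = -⅓ + a*s² (y(a, s) = (s*a)*s + 1/(-3) = (a*s)*s - ⅓ = a*s² - ⅓ = -⅓ + a*s²)
c = 6/55 (c = -6/(-55) = -6*(-1/55) = 6/55 ≈ 0.10909)
F(b, g) = 6/55
F(-59, 20)*y(-32, 14) = 6*(-⅓ - 32*14²)/55 = 6*(-⅓ - 32*196)/55 = 6*(-⅓ - 6272)/55 = (6/55)*(-18817/3) = -37634/55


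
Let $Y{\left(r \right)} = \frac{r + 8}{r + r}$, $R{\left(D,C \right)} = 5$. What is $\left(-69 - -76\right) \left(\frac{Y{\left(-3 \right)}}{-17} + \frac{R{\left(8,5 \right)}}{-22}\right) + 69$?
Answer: $\frac{38009}{561} \approx 67.752$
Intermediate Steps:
$Y{\left(r \right)} = \frac{8 + r}{2 r}$
$\left(-69 - -76\right) \left(\frac{Y{\left(-3 \right)}}{-17} + \frac{R{\left(8,5 \right)}}{-22}\right) + 69 = \left(-69 - -76\right) \left(\frac{\frac{1}{2} \frac{1}{-3} \left(8 - 3\right)}{-17} + \frac{5}{-22}\right) + 69 = \left(-69 + 76\right) \left(\frac{1}{2} \left(- \frac{1}{3}\right) 5 \left(- \frac{1}{17}\right) + 5 \left(- \frac{1}{22}\right)\right) + 69 = 7 \left(\left(- \frac{5}{6}\right) \left(- \frac{1}{17}\right) - \frac{5}{22}\right) + 69 = 7 \left(\frac{5}{102} - \frac{5}{22}\right) + 69 = 7 \left(- \frac{100}{561}\right) + 69 = - \frac{700}{561} + 69 = \frac{38009}{561}$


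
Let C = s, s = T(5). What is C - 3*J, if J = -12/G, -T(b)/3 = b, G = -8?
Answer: -39/2 ≈ -19.500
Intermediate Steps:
T(b) = -3*b
s = -15 (s = -3*5 = -15)
J = 3/2 (J = -12/(-8) = -12*(-1/8) = 3/2 ≈ 1.5000)
C = -15
C - 3*J = -15 - 3*3/2 = -15 - 9/2 = -39/2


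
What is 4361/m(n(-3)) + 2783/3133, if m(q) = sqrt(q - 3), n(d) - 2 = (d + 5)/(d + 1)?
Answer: 2783/3133 - 4361*I*sqrt(2)/2 ≈ 0.88829 - 3083.7*I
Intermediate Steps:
n(d) = 2 + (5 + d)/(1 + d) (n(d) = 2 + (d + 5)/(d + 1) = 2 + (5 + d)/(1 + d))
m(q) = sqrt(-3 + q)
4361/m(n(-3)) + 2783/3133 = 4361/(sqrt(-3 + (7 + 3*(-3))/(1 - 3))) + 2783/3133 = 4361/(sqrt(-3 + (7 - 9)/(-2))) + 2783*(1/3133) = 4361/(sqrt(-3 - 1/2*(-2))) + 2783/3133 = 4361/(sqrt(-3 + 1)) + 2783/3133 = 4361/(sqrt(-2)) + 2783/3133 = 4361/((I*sqrt(2))) + 2783/3133 = 4361*(-I*sqrt(2)/2) + 2783/3133 = -4361*I*sqrt(2)/2 + 2783/3133 = 2783/3133 - 4361*I*sqrt(2)/2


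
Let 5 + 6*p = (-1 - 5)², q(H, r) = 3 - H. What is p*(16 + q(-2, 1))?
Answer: 217/2 ≈ 108.50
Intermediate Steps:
p = 31/6 (p = -⅚ + (-1 - 5)²/6 = -⅚ + (⅙)*(-6)² = -⅚ + (⅙)*36 = -⅚ + 6 = 31/6 ≈ 5.1667)
p*(16 + q(-2, 1)) = 31*(16 + (3 - 1*(-2)))/6 = 31*(16 + (3 + 2))/6 = 31*(16 + 5)/6 = (31/6)*21 = 217/2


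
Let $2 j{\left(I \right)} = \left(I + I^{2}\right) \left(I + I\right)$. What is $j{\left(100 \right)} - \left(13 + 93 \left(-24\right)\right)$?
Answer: $1012219$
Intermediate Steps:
$j{\left(I \right)} = I \left(I + I^{2}\right)$ ($j{\left(I \right)} = \frac{\left(I + I^{2}\right) \left(I + I\right)}{2} = \frac{\left(I + I^{2}\right) 2 I}{2} = \frac{2 I \left(I + I^{2}\right)}{2} = I \left(I + I^{2}\right)$)
$j{\left(100 \right)} - \left(13 + 93 \left(-24\right)\right) = 100^{2} \left(1 + 100\right) - \left(13 + 93 \left(-24\right)\right) = 10000 \cdot 101 - \left(13 - 2232\right) = 1010000 - -2219 = 1010000 + 2219 = 1012219$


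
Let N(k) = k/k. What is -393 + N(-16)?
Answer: -392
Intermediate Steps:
N(k) = 1
-393 + N(-16) = -393 + 1 = -392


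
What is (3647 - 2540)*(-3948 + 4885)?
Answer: 1037259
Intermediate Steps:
(3647 - 2540)*(-3948 + 4885) = 1107*937 = 1037259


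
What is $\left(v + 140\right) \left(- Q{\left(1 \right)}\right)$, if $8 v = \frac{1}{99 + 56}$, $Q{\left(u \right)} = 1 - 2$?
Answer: $\frac{173601}{1240} \approx 140.0$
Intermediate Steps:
$Q{\left(u \right)} = -1$ ($Q{\left(u \right)} = 1 - 2 = -1$)
$v = \frac{1}{1240}$ ($v = \frac{1}{8 \left(99 + 56\right)} = \frac{1}{8 \cdot 155} = \frac{1}{8} \cdot \frac{1}{155} = \frac{1}{1240} \approx 0.00080645$)
$\left(v + 140\right) \left(- Q{\left(1 \right)}\right) = \left(\frac{1}{1240} + 140\right) \left(\left(-1\right) \left(-1\right)\right) = \frac{173601}{1240} \cdot 1 = \frac{173601}{1240}$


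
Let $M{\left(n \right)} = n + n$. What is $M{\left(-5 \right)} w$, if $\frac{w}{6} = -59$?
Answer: $3540$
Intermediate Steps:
$w = -354$ ($w = 6 \left(-59\right) = -354$)
$M{\left(n \right)} = 2 n$
$M{\left(-5 \right)} w = 2 \left(-5\right) \left(-354\right) = \left(-10\right) \left(-354\right) = 3540$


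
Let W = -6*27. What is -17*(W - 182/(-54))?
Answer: 72811/27 ≈ 2696.7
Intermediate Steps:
W = -162
-17*(W - 182/(-54)) = -17*(-162 - 182/(-54)) = -17*(-162 - 182*(-1/54)) = -17*(-162 + 91/27) = -17*(-4283/27) = 72811/27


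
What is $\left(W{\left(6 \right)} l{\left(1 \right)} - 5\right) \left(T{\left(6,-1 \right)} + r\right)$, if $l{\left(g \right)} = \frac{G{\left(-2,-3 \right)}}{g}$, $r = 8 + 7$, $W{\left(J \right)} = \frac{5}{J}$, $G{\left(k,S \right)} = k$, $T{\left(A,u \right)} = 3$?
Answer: $-120$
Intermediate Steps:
$r = 15$
$l{\left(g \right)} = - \frac{2}{g}$
$\left(W{\left(6 \right)} l{\left(1 \right)} - 5\right) \left(T{\left(6,-1 \right)} + r\right) = \left(\frac{5}{6} \left(- \frac{2}{1}\right) - 5\right) \left(3 + 15\right) = \left(5 \cdot \frac{1}{6} \left(\left(-2\right) 1\right) - 5\right) 18 = \left(\frac{5}{6} \left(-2\right) - 5\right) 18 = \left(- \frac{5}{3} - 5\right) 18 = \left(- \frac{20}{3}\right) 18 = -120$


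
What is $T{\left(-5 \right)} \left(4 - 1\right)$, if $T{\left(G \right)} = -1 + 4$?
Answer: $9$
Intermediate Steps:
$T{\left(G \right)} = 3$
$T{\left(-5 \right)} \left(4 - 1\right) = 3 \left(4 - 1\right) = 3 \cdot 3 = 9$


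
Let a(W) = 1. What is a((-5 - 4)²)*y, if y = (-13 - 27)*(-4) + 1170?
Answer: 1330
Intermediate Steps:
y = 1330 (y = -40*(-4) + 1170 = 160 + 1170 = 1330)
a((-5 - 4)²)*y = 1*1330 = 1330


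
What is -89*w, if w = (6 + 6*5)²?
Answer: -115344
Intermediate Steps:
w = 1296 (w = (6 + 30)² = 36² = 1296)
-89*w = -89*1296 = -115344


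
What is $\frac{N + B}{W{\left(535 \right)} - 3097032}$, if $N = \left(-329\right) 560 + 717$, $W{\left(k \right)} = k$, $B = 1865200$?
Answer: $- \frac{28503}{52483} \approx -0.54309$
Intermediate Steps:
$N = -183523$ ($N = -184240 + 717 = -183523$)
$\frac{N + B}{W{\left(535 \right)} - 3097032} = \frac{-183523 + 1865200}{535 - 3097032} = \frac{1681677}{-3096497} = 1681677 \left(- \frac{1}{3096497}\right) = - \frac{28503}{52483}$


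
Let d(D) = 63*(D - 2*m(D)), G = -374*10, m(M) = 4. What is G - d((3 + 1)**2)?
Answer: -4244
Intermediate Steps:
G = -3740
d(D) = -504 + 63*D (d(D) = 63*(D - 2*4) = 63*(D - 8) = 63*(-8 + D) = -504 + 63*D)
G - d((3 + 1)**2) = -3740 - (-504 + 63*(3 + 1)**2) = -3740 - (-504 + 63*4**2) = -3740 - (-504 + 63*16) = -3740 - (-504 + 1008) = -3740 - 1*504 = -3740 - 504 = -4244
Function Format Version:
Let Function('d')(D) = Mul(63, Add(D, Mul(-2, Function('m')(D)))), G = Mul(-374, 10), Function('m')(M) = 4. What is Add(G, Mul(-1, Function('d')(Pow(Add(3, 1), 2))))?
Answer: -4244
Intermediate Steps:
G = -3740
Function('d')(D) = Add(-504, Mul(63, D)) (Function('d')(D) = Mul(63, Add(D, Mul(-2, 4))) = Mul(63, Add(D, -8)) = Mul(63, Add(-8, D)) = Add(-504, Mul(63, D)))
Add(G, Mul(-1, Function('d')(Pow(Add(3, 1), 2)))) = Add(-3740, Mul(-1, Add(-504, Mul(63, Pow(Add(3, 1), 2))))) = Add(-3740, Mul(-1, Add(-504, Mul(63, Pow(4, 2))))) = Add(-3740, Mul(-1, Add(-504, Mul(63, 16)))) = Add(-3740, Mul(-1, Add(-504, 1008))) = Add(-3740, Mul(-1, 504)) = Add(-3740, -504) = -4244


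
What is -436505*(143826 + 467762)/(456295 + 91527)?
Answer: -133480609970/273911 ≈ -4.8731e+5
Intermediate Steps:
-436505*(143826 + 467762)/(456295 + 91527) = -436505/(547822/611588) = -436505/(547822*(1/611588)) = -436505/273911/305794 = -436505*305794/273911 = -133480609970/273911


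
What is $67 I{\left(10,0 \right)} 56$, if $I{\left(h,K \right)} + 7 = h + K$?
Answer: $11256$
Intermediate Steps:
$I{\left(h,K \right)} = -7 + K + h$ ($I{\left(h,K \right)} = -7 + \left(h + K\right) = -7 + \left(K + h\right) = -7 + K + h$)
$67 I{\left(10,0 \right)} 56 = 67 \left(-7 + 0 + 10\right) 56 = 67 \cdot 3 \cdot 56 = 201 \cdot 56 = 11256$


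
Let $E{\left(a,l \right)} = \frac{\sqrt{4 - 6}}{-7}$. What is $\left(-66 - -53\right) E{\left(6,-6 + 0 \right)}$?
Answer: $\frac{13 i \sqrt{2}}{7} \approx 2.6264 i$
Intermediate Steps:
$E{\left(a,l \right)} = - \frac{i \sqrt{2}}{7}$ ($E{\left(a,l \right)} = \sqrt{-2} \left(- \frac{1}{7}\right) = i \sqrt{2} \left(- \frac{1}{7}\right) = - \frac{i \sqrt{2}}{7}$)
$\left(-66 - -53\right) E{\left(6,-6 + 0 \right)} = \left(-66 - -53\right) \left(- \frac{i \sqrt{2}}{7}\right) = \left(-66 + 53\right) \left(- \frac{i \sqrt{2}}{7}\right) = - 13 \left(- \frac{i \sqrt{2}}{7}\right) = \frac{13 i \sqrt{2}}{7}$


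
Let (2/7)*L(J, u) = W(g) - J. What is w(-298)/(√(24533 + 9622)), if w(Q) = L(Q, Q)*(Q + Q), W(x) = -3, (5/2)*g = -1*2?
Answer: -123074*√3795/2277 ≈ -3329.7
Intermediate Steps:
g = -⅘ (g = 2*(-1*2)/5 = (⅖)*(-2) = -⅘ ≈ -0.80000)
L(J, u) = -21/2 - 7*J/2 (L(J, u) = 7*(-3 - J)/2 = -21/2 - 7*J/2)
w(Q) = 2*Q*(-21/2 - 7*Q/2) (w(Q) = (-21/2 - 7*Q/2)*(Q + Q) = (-21/2 - 7*Q/2)*(2*Q) = 2*Q*(-21/2 - 7*Q/2))
w(-298)/(√(24533 + 9622)) = (-7*(-298)*(3 - 298))/(√(24533 + 9622)) = (-7*(-298)*(-295))/(√34155) = -615370*√3795/11385 = -123074*√3795/2277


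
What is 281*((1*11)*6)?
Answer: 18546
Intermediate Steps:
281*((1*11)*6) = 281*(11*6) = 281*66 = 18546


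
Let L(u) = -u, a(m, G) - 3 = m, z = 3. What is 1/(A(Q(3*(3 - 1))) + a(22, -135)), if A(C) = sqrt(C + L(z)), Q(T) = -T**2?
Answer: 25/664 - I*sqrt(39)/664 ≈ 0.037651 - 0.0094051*I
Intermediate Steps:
a(m, G) = 3 + m
A(C) = sqrt(-3 + C) (A(C) = sqrt(C - 1*3) = sqrt(C - 3) = sqrt(-3 + C))
1/(A(Q(3*(3 - 1))) + a(22, -135)) = 1/(sqrt(-3 - (3*(3 - 1))**2) + (3 + 22)) = 1/(sqrt(-3 - (3*2)**2) + 25) = 1/(sqrt(-3 - 1*6**2) + 25) = 1/(sqrt(-3 - 1*36) + 25) = 1/(sqrt(-3 - 36) + 25) = 1/(sqrt(-39) + 25) = 1/(I*sqrt(39) + 25) = 1/(25 + I*sqrt(39))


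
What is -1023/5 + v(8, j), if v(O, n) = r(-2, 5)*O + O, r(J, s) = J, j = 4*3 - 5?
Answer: -1063/5 ≈ -212.60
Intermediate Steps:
j = 7 (j = 12 - 5 = 7)
v(O, n) = -O (v(O, n) = -2*O + O = -O)
-1023/5 + v(8, j) = -1023/5 - 1*8 = -1023/5 - 8 = -1063/5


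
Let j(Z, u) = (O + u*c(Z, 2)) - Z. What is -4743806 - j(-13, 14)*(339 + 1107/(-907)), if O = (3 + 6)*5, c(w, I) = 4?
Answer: -4337557766/907 ≈ -4.7823e+6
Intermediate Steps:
O = 45 (O = 9*5 = 45)
j(Z, u) = 45 - Z + 4*u (j(Z, u) = (45 + u*4) - Z = (45 + 4*u) - Z = 45 - Z + 4*u)
-4743806 - j(-13, 14)*(339 + 1107/(-907)) = -4743806 - (45 - 1*(-13) + 4*14)*(339 + 1107/(-907)) = -4743806 - (45 + 13 + 56)*(339 + 1107*(-1/907)) = -4743806 - 114*(339 - 1107/907) = -4743806 - 114*306366/907 = -4743806 - 1*34925724/907 = -4743806 - 34925724/907 = -4337557766/907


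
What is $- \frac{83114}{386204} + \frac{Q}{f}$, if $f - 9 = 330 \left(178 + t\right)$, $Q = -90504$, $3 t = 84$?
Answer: $- \frac{6767307427}{4376270626} \approx -1.5464$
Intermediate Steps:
$t = 28$ ($t = \frac{1}{3} \cdot 84 = 28$)
$f = 67989$ ($f = 9 + 330 \left(178 + 28\right) = 9 + 330 \cdot 206 = 9 + 67980 = 67989$)
$- \frac{83114}{386204} + \frac{Q}{f} = - \frac{83114}{386204} - \frac{90504}{67989} = \left(-83114\right) \frac{1}{386204} - \frac{30168}{22663} = - \frac{41557}{193102} - \frac{30168}{22663} = - \frac{6767307427}{4376270626}$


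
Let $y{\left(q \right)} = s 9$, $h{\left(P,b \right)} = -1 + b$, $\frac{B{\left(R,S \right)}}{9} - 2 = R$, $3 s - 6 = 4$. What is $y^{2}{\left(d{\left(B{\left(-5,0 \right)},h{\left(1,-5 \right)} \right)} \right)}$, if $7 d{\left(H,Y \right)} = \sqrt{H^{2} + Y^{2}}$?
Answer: $900$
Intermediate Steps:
$s = \frac{10}{3}$ ($s = 2 + \frac{1}{3} \cdot 4 = 2 + \frac{4}{3} = \frac{10}{3} \approx 3.3333$)
$B{\left(R,S \right)} = 18 + 9 R$
$d{\left(H,Y \right)} = \frac{\sqrt{H^{2} + Y^{2}}}{7}$
$y{\left(q \right)} = 30$ ($y{\left(q \right)} = \frac{10}{3} \cdot 9 = 30$)
$y^{2}{\left(d{\left(B{\left(-5,0 \right)},h{\left(1,-5 \right)} \right)} \right)} = 30^{2} = 900$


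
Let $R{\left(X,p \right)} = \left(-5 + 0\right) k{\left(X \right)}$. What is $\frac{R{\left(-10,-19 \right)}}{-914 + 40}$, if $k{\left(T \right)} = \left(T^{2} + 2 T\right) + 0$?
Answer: $\frac{200}{437} \approx 0.45767$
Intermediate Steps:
$k{\left(T \right)} = T^{2} + 2 T$
$R{\left(X,p \right)} = - 5 X \left(2 + X\right)$ ($R{\left(X,p \right)} = \left(-5 + 0\right) X \left(2 + X\right) = - 5 X \left(2 + X\right)$)
$\frac{R{\left(-10,-19 \right)}}{-914 + 40} = \frac{\left(-5\right) \left(-10\right) \left(2 - 10\right)}{-914 + 40} = \frac{\left(-5\right) \left(-10\right) \left(-8\right)}{-874} = \left(- \frac{1}{874}\right) \left(-400\right) = \frac{200}{437}$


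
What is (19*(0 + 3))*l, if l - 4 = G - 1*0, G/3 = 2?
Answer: 570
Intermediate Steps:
G = 6 (G = 3*2 = 6)
l = 10 (l = 4 + (6 - 1*0) = 4 + (6 + 0) = 4 + 6 = 10)
(19*(0 + 3))*l = (19*(0 + 3))*10 = (19*3)*10 = 57*10 = 570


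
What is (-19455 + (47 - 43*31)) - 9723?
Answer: -30464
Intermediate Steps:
(-19455 + (47 - 43*31)) - 9723 = (-19455 + (47 - 1333)) - 9723 = (-19455 - 1286) - 9723 = -20741 - 9723 = -30464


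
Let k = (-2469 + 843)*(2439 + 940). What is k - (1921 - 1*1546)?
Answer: -5494629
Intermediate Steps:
k = -5494254 (k = -1626*3379 = -5494254)
k - (1921 - 1*1546) = -5494254 - (1921 - 1*1546) = -5494254 - (1921 - 1546) = -5494254 - 1*375 = -5494254 - 375 = -5494629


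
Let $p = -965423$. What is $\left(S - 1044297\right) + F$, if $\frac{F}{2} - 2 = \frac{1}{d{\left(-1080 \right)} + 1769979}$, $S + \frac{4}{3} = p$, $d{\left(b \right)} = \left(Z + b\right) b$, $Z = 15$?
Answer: $- \frac{5868734352734}{2920179} \approx -2.0097 \cdot 10^{6}$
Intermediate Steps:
$d{\left(b \right)} = b \left(15 + b\right)$ ($d{\left(b \right)} = \left(15 + b\right) b = b \left(15 + b\right)$)
$S = - \frac{2896273}{3}$ ($S = - \frac{4}{3} - 965423 = - \frac{2896273}{3} \approx -9.6542 \cdot 10^{5}$)
$F = \frac{11680718}{2920179}$ ($F = 4 + \frac{2}{- 1080 \left(15 - 1080\right) + 1769979} = 4 + \frac{2}{\left(-1080\right) \left(-1065\right) + 1769979} = 4 + \frac{2}{1150200 + 1769979} = 4 + \frac{2}{2920179} = \frac{11680718}{2920179} \approx 4.0$)
$\left(S - 1044297\right) + F = \left(- \frac{2896273}{3} - 1044297\right) + \frac{11680718}{2920179} = - \frac{6029164}{3} + \frac{11680718}{2920179} = - \frac{5868734352734}{2920179}$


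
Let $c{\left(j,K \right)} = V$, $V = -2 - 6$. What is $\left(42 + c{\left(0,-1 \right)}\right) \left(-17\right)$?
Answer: $-578$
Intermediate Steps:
$V = -8$ ($V = -2 - 6 = -8$)
$c{\left(j,K \right)} = -8$
$\left(42 + c{\left(0,-1 \right)}\right) \left(-17\right) = \left(42 - 8\right) \left(-17\right) = 34 \left(-17\right) = -578$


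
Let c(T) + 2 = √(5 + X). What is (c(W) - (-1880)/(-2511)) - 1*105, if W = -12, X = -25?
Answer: -270557/2511 + 2*I*√5 ≈ -107.75 + 4.4721*I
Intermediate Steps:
c(T) = -2 + 2*I*√5 (c(T) = -2 + √(5 - 25) = -2 + √(-20) = -2 + 2*I*√5)
(c(W) - (-1880)/(-2511)) - 1*105 = ((-2 + 2*I*√5) - (-1880)/(-2511)) - 1*105 = ((-2 + 2*I*√5) - (-1880)*(-1)/2511) - 105 = ((-2 + 2*I*√5) - 1*1880/2511) - 105 = ((-2 + 2*I*√5) - 1880/2511) - 105 = (-6902/2511 + 2*I*√5) - 105 = -270557/2511 + 2*I*√5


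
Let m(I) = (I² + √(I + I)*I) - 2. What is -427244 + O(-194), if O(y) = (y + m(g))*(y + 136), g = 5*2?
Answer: -421676 - 1160*√5 ≈ -4.2427e+5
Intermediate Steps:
g = 10
m(I) = -2 + I² + √2*I^(3/2) (m(I) = (I² + √(2*I)*I) - 2 = (I² + (√2*√I)*I) - 2 = (I² + √2*I^(3/2)) - 2 = -2 + I² + √2*I^(3/2))
O(y) = (136 + y)*(98 + y + 20*√5) (O(y) = (y + (-2 + 10² + √2*10^(3/2)))*(y + 136) = (y + (-2 + 100 + √2*(10*√10)))*(136 + y) = (y + (-2 + 100 + 20*√5))*(136 + y) = (y + (98 + 20*√5))*(136 + y) = (98 + y + 20*√5)*(136 + y) = (136 + y)*(98 + y + 20*√5))
-427244 + O(-194) = -427244 + (13328 + (-194)² + 234*(-194) + 2720*√5 + 20*(-194)*√5) = -427244 + (13328 + 37636 - 45396 + 2720*√5 - 3880*√5) = -427244 + (5568 - 1160*√5) = -421676 - 1160*√5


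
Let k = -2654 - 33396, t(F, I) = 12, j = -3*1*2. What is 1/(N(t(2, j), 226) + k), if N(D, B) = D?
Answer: -1/36038 ≈ -2.7748e-5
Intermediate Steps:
j = -6 (j = -3*2 = -6)
k = -36050
1/(N(t(2, j), 226) + k) = 1/(12 - 36050) = 1/(-36038) = -1/36038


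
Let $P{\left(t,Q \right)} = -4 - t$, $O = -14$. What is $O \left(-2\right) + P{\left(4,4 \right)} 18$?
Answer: $-116$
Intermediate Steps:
$O \left(-2\right) + P{\left(4,4 \right)} 18 = \left(-14\right) \left(-2\right) + \left(-4 - 4\right) 18 = 28 + \left(-4 - 4\right) 18 = 28 - 144 = -116$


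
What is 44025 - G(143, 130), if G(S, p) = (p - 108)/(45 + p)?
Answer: 7704353/175 ≈ 44025.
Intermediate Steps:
G(S, p) = (-108 + p)/(45 + p)
44025 - G(143, 130) = 44025 - (-108 + 130)/(45 + 130) = 44025 - 22/175 = 7704353/175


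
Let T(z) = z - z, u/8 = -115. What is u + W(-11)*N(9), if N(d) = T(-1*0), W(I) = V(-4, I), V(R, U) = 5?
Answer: -920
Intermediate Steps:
u = -920 (u = 8*(-115) = -920)
T(z) = 0
W(I) = 5
N(d) = 0
u + W(-11)*N(9) = -920 + 5*0 = -920 + 0 = -920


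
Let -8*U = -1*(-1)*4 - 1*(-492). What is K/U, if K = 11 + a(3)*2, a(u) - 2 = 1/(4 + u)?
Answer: -107/434 ≈ -0.24654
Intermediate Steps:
a(u) = 2 + 1/(4 + u)
K = 107/7 (K = 11 + ((9 + 2*3)/(4 + 3))*2 = 11 + ((9 + 6)/7)*2 = 11 + ((⅐)*15)*2 = 11 + (15/7)*2 = 11 + 30/7 = 107/7 ≈ 15.286)
U = -62 (U = -(-1*(-1)*4 - 1*(-492))/8 = -(1*4 + 492)/8 = -(4 + 492)/8 = -⅛*496 = -62)
K/U = (107/7)/(-62) = (107/7)*(-1/62) = -107/434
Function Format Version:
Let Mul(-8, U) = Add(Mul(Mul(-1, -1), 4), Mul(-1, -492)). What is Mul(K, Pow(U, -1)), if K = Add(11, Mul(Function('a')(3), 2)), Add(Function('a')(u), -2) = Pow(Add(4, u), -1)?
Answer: Rational(-107, 434) ≈ -0.24654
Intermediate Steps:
Function('a')(u) = Add(2, Pow(Add(4, u), -1))
K = Rational(107, 7) (K = Add(11, Mul(Mul(Pow(Add(4, 3), -1), Add(9, Mul(2, 3))), 2)) = Add(11, Mul(Mul(Pow(7, -1), Add(9, 6)), 2)) = Add(11, Mul(Mul(Rational(1, 7), 15), 2)) = Add(11, Mul(Rational(15, 7), 2)) = Add(11, Rational(30, 7)) = Rational(107, 7) ≈ 15.286)
U = -62 (U = Mul(Rational(-1, 8), Add(Mul(Mul(-1, -1), 4), Mul(-1, -492))) = Mul(Rational(-1, 8), Add(Mul(1, 4), 492)) = Mul(Rational(-1, 8), Add(4, 492)) = Mul(Rational(-1, 8), 496) = -62)
Mul(K, Pow(U, -1)) = Mul(Rational(107, 7), Pow(-62, -1)) = Mul(Rational(107, 7), Rational(-1, 62)) = Rational(-107, 434)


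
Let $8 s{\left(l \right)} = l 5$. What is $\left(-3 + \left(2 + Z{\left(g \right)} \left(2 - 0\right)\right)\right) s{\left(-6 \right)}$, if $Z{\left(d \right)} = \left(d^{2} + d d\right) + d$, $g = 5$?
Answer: $- \frac{1635}{4} \approx -408.75$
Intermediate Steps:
$s{\left(l \right)} = \frac{5 l}{8}$ ($s{\left(l \right)} = \frac{l 5}{8} = \frac{5 l}{8}$)
$Z{\left(d \right)} = d + 2 d^{2}$ ($Z{\left(d \right)} = \left(d^{2} + d^{2}\right) + d = 2 d^{2} + d = d + 2 d^{2}$)
$\left(-3 + \left(2 + Z{\left(g \right)} \left(2 - 0\right)\right)\right) s{\left(-6 \right)} = \left(-3 + \left(2 + 5 \left(1 + 2 \cdot 5\right) \left(2 - 0\right)\right)\right) \frac{5}{8} \left(-6\right) = \left(-3 + \left(2 + 5 \left(1 + 10\right) \left(2 + 0\right)\right)\right) \left(- \frac{15}{4}\right) = \left(-3 + \left(2 + 5 \cdot 11 \cdot 2\right)\right) \left(- \frac{15}{4}\right) = \left(-3 + \left(2 + 55 \cdot 2\right)\right) \left(- \frac{15}{4}\right) = \left(-3 + \left(2 + 110\right)\right) \left(- \frac{15}{4}\right) = \left(-3 + 112\right) \left(- \frac{15}{4}\right) = 109 \left(- \frac{15}{4}\right) = - \frac{1635}{4}$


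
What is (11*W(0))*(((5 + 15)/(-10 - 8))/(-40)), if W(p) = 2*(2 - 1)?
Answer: 11/18 ≈ 0.61111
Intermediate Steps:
W(p) = 2 (W(p) = 2*1 = 2)
(11*W(0))*(((5 + 15)/(-10 - 8))/(-40)) = (11*2)*(((5 + 15)/(-10 - 8))/(-40)) = 22*((20/(-18))*(-1/40)) = 22*((20*(-1/18))*(-1/40)) = 22*(-10/9*(-1/40)) = 22*(1/36) = 11/18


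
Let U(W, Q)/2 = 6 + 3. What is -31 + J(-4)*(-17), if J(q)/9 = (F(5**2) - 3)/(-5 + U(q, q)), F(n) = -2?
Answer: 362/13 ≈ 27.846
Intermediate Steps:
U(W, Q) = 18 (U(W, Q) = 2*(6 + 3) = 2*9 = 18)
J(q) = -45/13 (J(q) = 9*((-2 - 3)/(-5 + 18)) = 9*(-5/13) = -45/13)
-31 + J(-4)*(-17) = -31 - 45/13*(-17) = -31 + 765/13 = 362/13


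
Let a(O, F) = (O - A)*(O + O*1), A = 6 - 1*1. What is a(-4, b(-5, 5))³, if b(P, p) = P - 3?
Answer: 373248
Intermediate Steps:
b(P, p) = -3 + P
A = 5 (A = 6 - 1 = 5)
a(O, F) = 2*O*(-5 + O) (a(O, F) = (O - 1*5)*(O + O*1) = (O - 5)*(O + O) = (-5 + O)*(2*O) = 2*O*(-5 + O))
a(-4, b(-5, 5))³ = (2*(-4)*(-5 - 4))³ = (2*(-4)*(-9))³ = 72³ = 373248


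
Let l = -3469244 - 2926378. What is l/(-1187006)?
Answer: 3197811/593503 ≈ 5.3880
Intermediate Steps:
l = -6395622
l/(-1187006) = -6395622/(-1187006) = -6395622*(-1/1187006) = 3197811/593503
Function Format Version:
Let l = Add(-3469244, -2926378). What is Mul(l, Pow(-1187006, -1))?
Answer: Rational(3197811, 593503) ≈ 5.3880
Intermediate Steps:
l = -6395622
Mul(l, Pow(-1187006, -1)) = Mul(-6395622, Pow(-1187006, -1)) = Mul(-6395622, Rational(-1, 1187006)) = Rational(3197811, 593503)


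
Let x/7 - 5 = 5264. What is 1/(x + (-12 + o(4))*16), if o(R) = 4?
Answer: 1/36755 ≈ 2.7207e-5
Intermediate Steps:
x = 36883 (x = 35 + 7*5264 = 35 + 36848 = 36883)
1/(x + (-12 + o(4))*16) = 1/(36883 + (-12 + 4)*16) = 1/(36883 - 8*16) = 1/(36883 - 128) = 1/36755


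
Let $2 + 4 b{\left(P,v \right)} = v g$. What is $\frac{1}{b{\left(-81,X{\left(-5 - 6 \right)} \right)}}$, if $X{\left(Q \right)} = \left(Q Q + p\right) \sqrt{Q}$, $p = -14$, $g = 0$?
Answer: $-2$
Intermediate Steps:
$X{\left(Q \right)} = \sqrt{Q} \left(-14 + Q^{2}\right)$ ($X{\left(Q \right)} = \left(Q Q - 14\right) \sqrt{Q} = \left(Q^{2} - 14\right) \sqrt{Q} = \left(-14 + Q^{2}\right) \sqrt{Q} = \sqrt{Q} \left(-14 + Q^{2}\right)$)
$b{\left(P,v \right)} = - \frac{1}{2}$ ($b{\left(P,v \right)} = - \frac{1}{2} + \frac{v 0}{4} = - \frac{1}{2} + \frac{1}{4} \cdot 0 = - \frac{1}{2} + 0 = - \frac{1}{2}$)
$\frac{1}{b{\left(-81,X{\left(-5 - 6 \right)} \right)}} = \frac{1}{- \frac{1}{2}} = -2$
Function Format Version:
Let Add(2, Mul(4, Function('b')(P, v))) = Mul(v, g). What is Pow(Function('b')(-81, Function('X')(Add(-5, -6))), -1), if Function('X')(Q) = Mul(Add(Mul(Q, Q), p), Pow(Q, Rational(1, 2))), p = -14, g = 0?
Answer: -2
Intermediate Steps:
Function('X')(Q) = Mul(Pow(Q, Rational(1, 2)), Add(-14, Pow(Q, 2))) (Function('X')(Q) = Mul(Add(Mul(Q, Q), -14), Pow(Q, Rational(1, 2))) = Mul(Add(Pow(Q, 2), -14), Pow(Q, Rational(1, 2))) = Mul(Add(-14, Pow(Q, 2)), Pow(Q, Rational(1, 2))) = Mul(Pow(Q, Rational(1, 2)), Add(-14, Pow(Q, 2))))
Function('b')(P, v) = Rational(-1, 2) (Function('b')(P, v) = Add(Rational(-1, 2), Mul(Rational(1, 4), Mul(v, 0))) = Add(Rational(-1, 2), Mul(Rational(1, 4), 0)) = Add(Rational(-1, 2), 0) = Rational(-1, 2))
Pow(Function('b')(-81, Function('X')(Add(-5, -6))), -1) = Pow(Rational(-1, 2), -1) = -2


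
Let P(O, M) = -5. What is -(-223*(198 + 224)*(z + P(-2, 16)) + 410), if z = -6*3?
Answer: -2164848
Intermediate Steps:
z = -18
-(-223*(198 + 224)*(z + P(-2, 16)) + 410) = -(-223*(198 + 224)*(-18 - 5) + 410) = -(-94106*(-23) + 410) = -(-223*(-9706) + 410) = -(2164438 + 410) = -1*2164848 = -2164848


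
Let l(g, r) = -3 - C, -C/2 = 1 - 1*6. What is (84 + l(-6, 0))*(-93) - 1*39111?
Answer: -45714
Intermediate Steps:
C = 10 (C = -2*(1 - 1*6) = -2*(1 - 6) = -2*(-5) = 10)
l(g, r) = -13 (l(g, r) = -3 - 1*10 = -3 - 10 = -13)
(84 + l(-6, 0))*(-93) - 1*39111 = (84 - 13)*(-93) - 1*39111 = 71*(-93) - 39111 = -6603 - 39111 = -45714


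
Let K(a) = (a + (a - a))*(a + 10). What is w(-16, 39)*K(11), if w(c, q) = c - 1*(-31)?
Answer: 3465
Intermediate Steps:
w(c, q) = 31 + c (w(c, q) = c + 31 = 31 + c)
K(a) = a*(10 + a) (K(a) = (a + 0)*(10 + a) = a*(10 + a))
w(-16, 39)*K(11) = (31 - 16)*(11*(10 + 11)) = 15*(11*21) = 15*231 = 3465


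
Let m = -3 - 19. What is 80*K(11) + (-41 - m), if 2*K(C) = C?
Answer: 421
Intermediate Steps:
m = -22
K(C) = C/2
80*K(11) + (-41 - m) = 80*((½)*11) + (-41 - 1*(-22)) = 80*(11/2) + (-41 + 22) = 440 - 19 = 421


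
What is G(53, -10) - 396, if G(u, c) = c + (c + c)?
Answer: -426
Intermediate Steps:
G(u, c) = 3*c (G(u, c) = c + 2*c = 3*c)
G(53, -10) - 396 = 3*(-10) - 396 = -30 - 396 = -426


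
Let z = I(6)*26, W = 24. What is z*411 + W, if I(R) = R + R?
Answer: 128256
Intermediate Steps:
I(R) = 2*R
z = 312 (z = (2*6)*26 = 12*26 = 312)
z*411 + W = 312*411 + 24 = 128232 + 24 = 128256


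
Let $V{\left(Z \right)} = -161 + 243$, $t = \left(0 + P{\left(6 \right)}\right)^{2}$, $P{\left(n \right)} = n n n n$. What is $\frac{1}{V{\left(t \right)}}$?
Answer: $\frac{1}{82} \approx 0.012195$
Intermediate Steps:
$P{\left(n \right)} = n^{4}$ ($P{\left(n \right)} = n^{2} n^{2} = n^{4}$)
$t = 1679616$ ($t = \left(0 + 6^{4}\right)^{2} = \left(0 + 1296\right)^{2} = 1296^{2} = 1679616$)
$V{\left(Z \right)} = 82$
$\frac{1}{V{\left(t \right)}} = \frac{1}{82}$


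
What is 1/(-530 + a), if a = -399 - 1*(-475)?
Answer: -1/454 ≈ -0.0022026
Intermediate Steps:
a = 76 (a = -399 + 475 = 76)
1/(-530 + a) = 1/(-530 + 76) = 1/(-454) = -1/454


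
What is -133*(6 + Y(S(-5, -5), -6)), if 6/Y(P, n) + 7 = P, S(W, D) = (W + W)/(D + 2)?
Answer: -6384/11 ≈ -580.36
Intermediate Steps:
S(W, D) = 2*W/(2 + D) (S(W, D) = (2*W)/(2 + D) = 2*W/(2 + D))
Y(P, n) = 6/(-7 + P)
-133*(6 + Y(S(-5, -5), -6)) = -133*(6 + 6/(-7 + 2*(-5)/(2 - 5))) = -133*(6 + 6/(-7 + 2*(-5)/(-3))) = -133*(6 + 6/(-7 + 2*(-5)*(-⅓))) = -133*(6 + 6/(-7 + 10/3)) = -133*(6 + 6/(-11/3)) = -133*(6 + 6*(-3/11)) = -133*(6 - 18/11) = -133*48/11 = -6384/11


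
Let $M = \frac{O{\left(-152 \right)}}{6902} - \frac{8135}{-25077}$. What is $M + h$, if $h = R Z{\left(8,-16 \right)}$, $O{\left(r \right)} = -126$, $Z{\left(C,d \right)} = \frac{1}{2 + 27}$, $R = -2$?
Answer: $\frac{2932244}{12362961} \approx 0.23718$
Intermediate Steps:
$Z{\left(C,d \right)} = \frac{1}{29}$
$h = - \frac{2}{29}$ ($h = \left(-2\right) \frac{1}{29} = - \frac{2}{29} \approx -0.068966$)
$M = \frac{3784862}{12362961}$ ($M = - \frac{126}{6902} - \frac{8135}{-25077} = \left(-126\right) \frac{1}{6902} - - \frac{8135}{25077} = - \frac{9}{493} + \frac{8135}{25077} = \frac{3784862}{12362961} \approx 0.30615$)
$M + h = \frac{3784862}{12362961} - \frac{2}{29} = \frac{2932244}{12362961}$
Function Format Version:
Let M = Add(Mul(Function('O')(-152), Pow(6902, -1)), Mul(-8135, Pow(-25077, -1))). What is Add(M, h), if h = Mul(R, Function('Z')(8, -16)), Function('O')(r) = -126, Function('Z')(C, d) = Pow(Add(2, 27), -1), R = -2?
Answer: Rational(2932244, 12362961) ≈ 0.23718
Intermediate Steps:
Function('Z')(C, d) = Rational(1, 29) (Function('Z')(C, d) = Pow(29, -1) = Rational(1, 29))
h = Rational(-2, 29) (h = Mul(-2, Rational(1, 29)) = Rational(-2, 29) ≈ -0.068966)
M = Rational(3784862, 12362961) (M = Add(Mul(-126, Pow(6902, -1)), Mul(-8135, Pow(-25077, -1))) = Add(Mul(-126, Rational(1, 6902)), Mul(-8135, Rational(-1, 25077))) = Add(Rational(-9, 493), Rational(8135, 25077)) = Rational(3784862, 12362961) ≈ 0.30615)
Add(M, h) = Add(Rational(3784862, 12362961), Rational(-2, 29)) = Rational(2932244, 12362961)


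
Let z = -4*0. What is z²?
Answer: 0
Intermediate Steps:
z = 0
z² = 0² = 0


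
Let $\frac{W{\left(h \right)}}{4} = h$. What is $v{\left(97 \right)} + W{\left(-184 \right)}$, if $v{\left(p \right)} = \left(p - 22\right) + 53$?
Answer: $-608$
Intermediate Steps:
$v{\left(p \right)} = 31 + p$ ($v{\left(p \right)} = \left(-22 + p\right) + 53 = 31 + p$)
$W{\left(h \right)} = 4 h$
$v{\left(97 \right)} + W{\left(-184 \right)} = \left(31 + 97\right) + 4 \left(-184\right) = 128 - 736 = -608$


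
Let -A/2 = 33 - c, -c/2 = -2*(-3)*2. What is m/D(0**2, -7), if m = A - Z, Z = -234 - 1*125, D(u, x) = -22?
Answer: -245/22 ≈ -11.136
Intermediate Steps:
c = -24 (c = -2*(-2*(-3))*2 = -12*2 = -2*12 = -24)
A = -114 (A = -2*(33 - 1*(-24)) = -2*(33 + 24) = -2*57 = -114)
Z = -359 (Z = -234 - 125 = -359)
m = 245 (m = -114 - 1*(-359) = -114 + 359 = 245)
m/D(0**2, -7) = 245/(-22) = 245*(-1/22) = -245/22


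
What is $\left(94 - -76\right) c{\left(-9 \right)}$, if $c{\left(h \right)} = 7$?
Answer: $1190$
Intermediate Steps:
$\left(94 - -76\right) c{\left(-9 \right)} = \left(94 - -76\right) 7 = \left(94 + 76\right) 7 = 170 \cdot 7 = 1190$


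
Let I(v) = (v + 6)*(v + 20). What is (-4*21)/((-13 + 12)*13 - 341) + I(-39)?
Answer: 37007/59 ≈ 627.24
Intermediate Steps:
I(v) = (6 + v)*(20 + v)
(-4*21)/((-13 + 12)*13 - 341) + I(-39) = (-4*21)/((-13 + 12)*13 - 341) + (120 + (-39)**2 + 26*(-39)) = -84/(-1*13 - 341) + (120 + 1521 - 1014) = -84/(-13 - 341) + 627 = -84/(-354) + 627 = -84*(-1/354) + 627 = 14/59 + 627 = 37007/59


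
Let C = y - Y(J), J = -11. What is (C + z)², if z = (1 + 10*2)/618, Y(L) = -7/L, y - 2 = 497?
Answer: 1275474338161/5134756 ≈ 2.4840e+5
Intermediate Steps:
y = 499 (y = 2 + 497 = 499)
z = 7/206 (z = (1 + 20)*(1/618) = 21*(1/618) = 7/206 ≈ 0.033981)
C = 5482/11 (C = 499 - (-7)/(-11) = 499 - (-7)*(-1)/11 = 499 - 1*7/11 = 499 - 7/11 = 5482/11 ≈ 498.36)
(C + z)² = (5482/11 + 7/206)² = (1129369/2266)² = 1275474338161/5134756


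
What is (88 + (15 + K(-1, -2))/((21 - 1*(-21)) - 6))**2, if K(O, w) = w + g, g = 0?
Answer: 10118761/1296 ≈ 7807.7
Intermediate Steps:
K(O, w) = w (K(O, w) = w + 0 = w)
(88 + (15 + K(-1, -2))/((21 - 1*(-21)) - 6))**2 = (88 + (15 - 2)/((21 - 1*(-21)) - 6))**2 = (88 + 13/((21 + 21) - 6))**2 = (88 + 13/(42 - 6))**2 = (88 + 13/36)**2 = (3181/36)**2 = 10118761/1296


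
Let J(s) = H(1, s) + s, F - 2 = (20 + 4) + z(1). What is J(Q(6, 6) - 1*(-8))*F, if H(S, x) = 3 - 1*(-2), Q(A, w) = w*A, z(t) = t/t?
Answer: 1323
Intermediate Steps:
z(t) = 1
Q(A, w) = A*w
F = 27 (F = 2 + ((20 + 4) + 1) = 2 + (24 + 1) = 2 + 25 = 27)
H(S, x) = 5 (H(S, x) = 3 + 2 = 5)
J(s) = 5 + s
J(Q(6, 6) - 1*(-8))*F = (5 + (6*6 - 1*(-8)))*27 = (5 + (36 + 8))*27 = (5 + 44)*27 = 49*27 = 1323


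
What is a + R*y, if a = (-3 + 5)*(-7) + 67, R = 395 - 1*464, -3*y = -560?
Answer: -12827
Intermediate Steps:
y = 560/3 (y = -1/3*(-560) = 560/3 ≈ 186.67)
R = -69 (R = 395 - 464 = -69)
a = 53 (a = 2*(-7) + 67 = -14 + 67 = 53)
a + R*y = 53 - 69*560/3 = 53 - 12880 = -12827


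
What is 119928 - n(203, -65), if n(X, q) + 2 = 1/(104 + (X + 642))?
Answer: 113813569/949 ≈ 1.1993e+5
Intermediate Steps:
n(X, q) = -2 + 1/(746 + X) (n(X, q) = -2 + 1/(104 + (X + 642)) = -2 + 1/(104 + (642 + X)) = -2 + 1/(746 + X))
119928 - n(203, -65) = 119928 - (-1491 - 2*203)/(746 + 203) = 119928 - (-1491 - 406)/949 = 119928 - (-1897)/949 = 119928 - 1*(-1897/949) = 119928 + 1897/949 = 113813569/949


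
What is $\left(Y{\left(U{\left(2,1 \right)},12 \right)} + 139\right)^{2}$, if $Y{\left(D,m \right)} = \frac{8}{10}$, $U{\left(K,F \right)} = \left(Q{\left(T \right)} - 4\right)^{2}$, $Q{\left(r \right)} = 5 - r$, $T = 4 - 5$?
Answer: $\frac{488601}{25} \approx 19544.0$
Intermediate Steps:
$T = -1$ ($T = 4 - 5 = -1$)
$U{\left(K,F \right)} = 4$ ($U{\left(K,F \right)} = \left(\left(5 - -1\right) - 4\right)^{2} = \left(\left(5 + 1\right) - 4\right)^{2} = \left(6 - 4\right)^{2} = 2^{2} = 4$)
$Y{\left(D,m \right)} = \frac{4}{5}$ ($Y{\left(D,m \right)} = 8 \cdot \frac{1}{10} = \frac{4}{5}$)
$\left(Y{\left(U{\left(2,1 \right)},12 \right)} + 139\right)^{2} = \left(\frac{4}{5} + 139\right)^{2} = \left(\frac{699}{5}\right)^{2} = \frac{488601}{25}$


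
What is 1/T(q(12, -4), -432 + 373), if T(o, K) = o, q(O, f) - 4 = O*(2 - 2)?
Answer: 1/4 ≈ 0.25000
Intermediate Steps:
q(O, f) = 4 (q(O, f) = 4 + O*(2 - 2) = 4 + O*0 = 4 + 0 = 4)
1/T(q(12, -4), -432 + 373) = 1/4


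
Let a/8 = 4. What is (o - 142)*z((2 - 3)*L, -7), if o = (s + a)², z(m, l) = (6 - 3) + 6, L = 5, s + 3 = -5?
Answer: 3906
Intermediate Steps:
s = -8 (s = -3 - 5 = -8)
a = 32 (a = 8*4 = 32)
z(m, l) = 9 (z(m, l) = 3 + 6 = 9)
o = 576 (o = (-8 + 32)² = 24² = 576)
(o - 142)*z((2 - 3)*L, -7) = (576 - 142)*9 = 434*9 = 3906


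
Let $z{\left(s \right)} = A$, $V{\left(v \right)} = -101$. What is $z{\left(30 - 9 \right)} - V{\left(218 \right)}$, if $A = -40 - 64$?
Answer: $-3$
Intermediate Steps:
$A = -104$ ($A = -40 - 64 = -104$)
$z{\left(s \right)} = -104$
$z{\left(30 - 9 \right)} - V{\left(218 \right)} = -104 - -101 = -104 + 101 = -3$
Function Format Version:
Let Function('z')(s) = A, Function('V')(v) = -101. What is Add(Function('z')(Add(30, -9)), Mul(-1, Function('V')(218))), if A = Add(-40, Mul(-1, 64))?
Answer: -3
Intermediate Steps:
A = -104 (A = Add(-40, -64) = -104)
Function('z')(s) = -104
Add(Function('z')(Add(30, -9)), Mul(-1, Function('V')(218))) = Add(-104, Mul(-1, -101)) = Add(-104, 101) = -3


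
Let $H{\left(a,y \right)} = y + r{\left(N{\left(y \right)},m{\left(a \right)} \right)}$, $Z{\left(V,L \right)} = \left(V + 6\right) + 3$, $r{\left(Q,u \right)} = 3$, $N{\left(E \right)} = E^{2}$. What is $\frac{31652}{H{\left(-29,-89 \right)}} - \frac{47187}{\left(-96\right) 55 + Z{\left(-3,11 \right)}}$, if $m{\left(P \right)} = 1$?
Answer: $- \frac{9048587}{25198} \approx -359.1$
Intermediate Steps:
$Z{\left(V,L \right)} = 9 + V$ ($Z{\left(V,L \right)} = \left(6 + V\right) + 3 = 9 + V$)
$H{\left(a,y \right)} = 3 + y$ ($H{\left(a,y \right)} = y + 3 = 3 + y$)
$\frac{31652}{H{\left(-29,-89 \right)}} - \frac{47187}{\left(-96\right) 55 + Z{\left(-3,11 \right)}} = \frac{31652}{3 - 89} - \frac{47187}{\left(-96\right) 55 + \left(9 - 3\right)} = \frac{31652}{-86} - \frac{47187}{-5280 + 6} = 31652 \left(- \frac{1}{86}\right) - \frac{47187}{-5274} = - \frac{15826}{43} - - \frac{5243}{586} = - \frac{15826}{43} + \frac{5243}{586} = - \frac{9048587}{25198}$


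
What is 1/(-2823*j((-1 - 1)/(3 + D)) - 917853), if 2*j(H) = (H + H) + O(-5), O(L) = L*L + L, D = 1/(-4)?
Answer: -11/10384329 ≈ -1.0593e-6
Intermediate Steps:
D = -¼ ≈ -0.25000
O(L) = L + L² (O(L) = L² + L = L + L²)
j(H) = 10 + H (j(H) = ((H + H) - 5*(1 - 5))/2 = (2*H - 5*(-4))/2 = (2*H + 20)/2 = (20 + 2*H)/2 = 10 + H)
1/(-2823*j((-1 - 1)/(3 + D)) - 917853) = 1/(-2823*(10 + (-1 - 1)/(3 - ¼)) - 917853) = 1/(-2823*(10 - 2/11/4) - 917853) = 1/(-2823*(10 - 2*4/11) - 917853) = 1/(-2823*(10 - 8/11) - 917853) = 1/(-2823*102/11 - 917853) = 1/(-287946/11 - 917853) = 1/(-10384329/11) = -11/10384329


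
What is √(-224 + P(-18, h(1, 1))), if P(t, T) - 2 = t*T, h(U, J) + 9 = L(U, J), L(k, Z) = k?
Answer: I*√78 ≈ 8.8318*I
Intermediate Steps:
h(U, J) = -9 + U
P(t, T) = 2 + T*t (P(t, T) = 2 + t*T = 2 + T*t)
√(-224 + P(-18, h(1, 1))) = √(-224 + (2 + (-9 + 1)*(-18))) = √(-224 + (2 - 8*(-18))) = √(-224 + (2 + 144)) = √(-224 + 146) = √(-78) = I*√78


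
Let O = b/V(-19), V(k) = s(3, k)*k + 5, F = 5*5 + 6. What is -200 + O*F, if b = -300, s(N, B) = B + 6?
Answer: -4975/21 ≈ -236.90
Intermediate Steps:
s(N, B) = 6 + B
F = 31 (F = 25 + 6 = 31)
V(k) = 5 + k*(6 + k) (V(k) = (6 + k)*k + 5 = k*(6 + k) + 5 = 5 + k*(6 + k))
O = -25/21 (O = -300/(5 - 19*(6 - 19)) = -300/(5 - 19*(-13)) = -300/(5 + 247) = -300/252 = -300*1/252 = -25/21 ≈ -1.1905)
-200 + O*F = -200 - 25/21*31 = -200 - 775/21 = -4975/21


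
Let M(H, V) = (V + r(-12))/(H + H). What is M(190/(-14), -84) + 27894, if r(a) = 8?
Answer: 139484/5 ≈ 27897.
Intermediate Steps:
M(H, V) = (8 + V)/(2*H) (M(H, V) = (V + 8)/(H + H) = (8 + V)/((2*H)) = (8 + V)*(1/(2*H)) = (8 + V)/(2*H))
M(190/(-14), -84) + 27894 = (8 - 84)/(2*((190/(-14)))) + 27894 = (½)*(-76)/(190*(-1/14)) + 27894 = (½)*(-76)/(-95/7) + 27894 = (½)*(-7/95)*(-76) + 27894 = 14/5 + 27894 = 139484/5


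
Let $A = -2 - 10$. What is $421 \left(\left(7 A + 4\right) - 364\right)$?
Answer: $-186924$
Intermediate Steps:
$A = -12$
$421 \left(\left(7 A + 4\right) - 364\right) = 421 \left(\left(7 \left(-12\right) + 4\right) - 364\right) = 421 \left(\left(-84 + 4\right) - 364\right) = 421 \left(-80 - 364\right) = 421 \left(-444\right) = -186924$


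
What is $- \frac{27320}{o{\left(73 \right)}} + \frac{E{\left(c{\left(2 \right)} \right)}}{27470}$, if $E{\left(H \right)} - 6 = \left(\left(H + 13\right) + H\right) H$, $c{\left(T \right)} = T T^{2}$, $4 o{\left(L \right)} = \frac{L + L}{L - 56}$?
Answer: $- \frac{12758158113}{1002655} \approx -12724.0$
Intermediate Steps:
$o{\left(L \right)} = \frac{L}{2 \left(-56 + L\right)}$ ($o{\left(L \right)} = \frac{\left(L + L\right) \frac{1}{L - 56}}{4} = \frac{2 L \frac{1}{-56 + L}}{4} = \frac{L}{2 \left(-56 + L\right)}$)
$c{\left(T \right)} = T^{3}$
$E{\left(H \right)} = 6 + H \left(13 + 2 H\right)$ ($E{\left(H \right)} = 6 + \left(\left(H + 13\right) + H\right) H = 6 + \left(\left(13 + H\right) + H\right) H = 6 + \left(13 + 2 H\right) H = 6 + H \left(13 + 2 H\right)$)
$- \frac{27320}{o{\left(73 \right)}} + \frac{E{\left(c{\left(2 \right)} \right)}}{27470} = - \frac{27320}{\frac{1}{2} \cdot 73 \frac{1}{-56 + 73}} + \frac{6 + 2 \left(2^{3}\right)^{2} + 13 \cdot 2^{3}}{27470} = - \frac{27320}{\frac{1}{2} \cdot 73 \cdot \frac{1}{17}} + \left(6 + 2 \cdot 8^{2} + 13 \cdot 8\right) \frac{1}{27470} = - \frac{27320}{\frac{1}{2} \cdot 73 \cdot \frac{1}{17}} + \left(6 + 2 \cdot 64 + 104\right) \frac{1}{27470} = - \frac{27320}{\frac{73}{34}} + \left(6 + 128 + 104\right) \frac{1}{27470} = \left(-27320\right) \frac{34}{73} + 238 \cdot \frac{1}{27470} = - \frac{928880}{73} + \frac{119}{13735} = - \frac{12758158113}{1002655}$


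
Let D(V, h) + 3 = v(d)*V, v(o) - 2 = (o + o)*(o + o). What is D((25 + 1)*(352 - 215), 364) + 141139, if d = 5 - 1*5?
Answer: 148260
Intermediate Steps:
d = 0 (d = 5 - 5 = 0)
v(o) = 2 + 4*o² (v(o) = 2 + (o + o)*(o + o) = 2 + (2*o)*(2*o) = 2 + 4*o²)
D(V, h) = -3 + 2*V (D(V, h) = -3 + (2 + 4*0²)*V = -3 + (2 + 4*0)*V = -3 + (2 + 0)*V = -3 + 2*V)
D((25 + 1)*(352 - 215), 364) + 141139 = (-3 + 2*((25 + 1)*(352 - 215))) + 141139 = (-3 + 2*(26*137)) + 141139 = (-3 + 2*3562) + 141139 = (-3 + 7124) + 141139 = 7121 + 141139 = 148260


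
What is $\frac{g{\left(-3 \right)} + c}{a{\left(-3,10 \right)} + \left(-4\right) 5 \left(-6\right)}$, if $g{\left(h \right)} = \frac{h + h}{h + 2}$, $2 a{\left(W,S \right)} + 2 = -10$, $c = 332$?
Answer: $\frac{169}{57} \approx 2.9649$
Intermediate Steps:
$a{\left(W,S \right)} = -6$ ($a{\left(W,S \right)} = -1 + \frac{1}{2} \left(-10\right) = -1 - 5 = -6$)
$g{\left(h \right)} = \frac{2 h}{2 + h}$
$\frac{g{\left(-3 \right)} + c}{a{\left(-3,10 \right)} + \left(-4\right) 5 \left(-6\right)} = \frac{2 \left(-3\right) \frac{1}{2 - 3} + 332}{-6 + \left(-4\right) 5 \left(-6\right)} = \frac{2 \left(-3\right) \frac{1}{-1} + 332}{-6 - -120} = \frac{2 \left(-3\right) \left(-1\right) + 332}{-6 + 120} = \frac{6 + 332}{114} = 338 \cdot \frac{1}{114} = \frac{169}{57}$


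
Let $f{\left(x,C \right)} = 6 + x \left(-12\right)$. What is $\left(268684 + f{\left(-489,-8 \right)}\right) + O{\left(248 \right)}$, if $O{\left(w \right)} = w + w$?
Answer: $275054$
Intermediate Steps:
$O{\left(w \right)} = 2 w$
$f{\left(x,C \right)} = 6 - 12 x$
$\left(268684 + f{\left(-489,-8 \right)}\right) + O{\left(248 \right)} = \left(268684 + \left(6 - -5868\right)\right) + 2 \cdot 248 = \left(268684 + \left(6 + 5868\right)\right) + 496 = \left(268684 + 5874\right) + 496 = 274558 + 496 = 275054$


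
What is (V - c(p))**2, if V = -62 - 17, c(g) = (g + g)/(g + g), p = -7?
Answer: 6400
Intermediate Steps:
c(g) = 1 (c(g) = (2*g)/((2*g)) = (2*g)*(1/(2*g)) = 1)
V = -79
(V - c(p))**2 = (-79 - 1*1)**2 = (-79 - 1)**2 = (-80)**2 = 6400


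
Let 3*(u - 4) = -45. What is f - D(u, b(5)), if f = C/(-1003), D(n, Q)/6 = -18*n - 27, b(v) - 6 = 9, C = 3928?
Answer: -1033006/1003 ≈ -1029.9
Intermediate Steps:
u = -11 (u = 4 + (⅓)*(-45) = 4 - 15 = -11)
b(v) = 15 (b(v) = 6 + 9 = 15)
D(n, Q) = -162 - 108*n (D(n, Q) = 6*(-18*n - 27) = 6*(-27 - 18*n) = -162 - 108*n)
f = -3928/1003 (f = 3928/(-1003) = 3928*(-1/1003) = -3928/1003 ≈ -3.9163)
f - D(u, b(5)) = -3928/1003 - (-162 - 108*(-11)) = -3928/1003 - (-162 + 1188) = -3928/1003 - 1*1026 = -3928/1003 - 1026 = -1033006/1003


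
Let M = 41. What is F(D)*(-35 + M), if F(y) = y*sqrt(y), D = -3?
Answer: -18*I*sqrt(3) ≈ -31.177*I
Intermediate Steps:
F(y) = y**(3/2)
F(D)*(-35 + M) = (-3)**(3/2)*(-35 + 41) = -3*I*sqrt(3)*6 = -18*I*sqrt(3)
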